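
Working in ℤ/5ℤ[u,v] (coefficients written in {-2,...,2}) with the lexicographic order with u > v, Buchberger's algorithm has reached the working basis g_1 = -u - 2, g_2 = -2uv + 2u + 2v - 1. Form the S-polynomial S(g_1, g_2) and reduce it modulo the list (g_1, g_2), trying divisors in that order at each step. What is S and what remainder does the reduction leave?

lcm(LM(g_1), LM(g_2)) = uv.
S = (lcm/LT(g_1))·g_1 − (lcm/LT(g_2))·g_2 = u - 2v + 2.
Reduce S modulo (g_1, g_2) in that order:
  leading term u: subtract (-1)·g_1 from u - 2v + 2 → -2v
  leading term v: no divisor's leading term divides it; move -2v to the remainder.
The remainder -2v is nonzero, so it would be added as the next basis element.

S(g_1, g_2) = u - 2v + 2; remainder on division = -2v.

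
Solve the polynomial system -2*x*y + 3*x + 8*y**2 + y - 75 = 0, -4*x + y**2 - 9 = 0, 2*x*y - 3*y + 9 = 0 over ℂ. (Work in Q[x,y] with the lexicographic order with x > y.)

Compute a lex Gröbner basis by Buchberger's algorithm.
f_1 = -2*x*y + 3*x + 8*y**2 + y - 75, LT = x*y.
f_2 = -4*x + y**2 - 9, LT = x.
f_3 = 2*x*y - 3*y + 9, LT = x*y.

S(f_1,f_2): lcm = x*y. S = -3/2*x + 1/4*y**3 - 4*y**2 - 11/4*y + 75/2.
  leading term x: subtract (3/8)·f_2 from -3/2*x + 1/4*y**3 - 4*y**2 - 11/4*y + 75/2 → 1/4*y**3 - 35/8*y**2 - 11/4*y + 327/8
  leading term y**3: no divisor's leading term divides it; move 1/4*y**3 to the remainder.
  leading term y**2: no divisor's leading term divides it; move -35/8*y**2 to the remainder.
  leading term y: no divisor's leading term divides it; move -11/4*y to the remainder.
  leading term 1: no divisor's leading term divides it; move 327/8 to the remainder.
  remainder 1/4*y**3 - 35/8*y**2 - 11/4*y + 327/8 ≠ 0; add h_4 = 1/4*y**3 - 35/8*y**2 - 11/4*y + 327/8 to the basis.

S(f_1,f_3): lcm = x*y. S = -3/2*x - 4*y**2 + y + 33.
  leading term x: subtract (3/8)·f_2 from -3/2*x - 4*y**2 + y + 33 → -35/8*y**2 + y + 291/8
  leading term y**2: no divisor's leading term divides it; move -35/8*y**2 to the remainder.
  leading term y: no divisor's leading term divides it; move y to the remainder.
  leading term 1: no divisor's leading term divides it; move 291/8 to the remainder.
  remainder -35/8*y**2 + y + 291/8 ≠ 0; add h_5 = -35/8*y**2 + y + 291/8 to the basis.

S(f_3,h_4): lcm = x*y**3. S = 35/2*x*y**2 + 11*x*y - 327/2*x - 3/2*y**3 + 9/2*y**2.
  leading term x*y**2: subtract (-35/4*y)·f_1 from 35/2*x*y**2 + 11*x*y - 327/2*x - 3/2*y**3 + 9/2*y**2 → 149/4*x*y - 327/2*x + 137/2*y**3 + 53/4*y**2 - 2625/4*y
  leading term x*y: subtract (-149/8)·f_1 from 149/4*x*y - 327/2*x + 137/2*y**3 + 53/4*y**2 - 2625/4*y → -861/8*x + 137/2*y**3 + 649/4*y**2 - 5101/8*y - 11175/8
  leading term x: subtract (861/32)·f_2 from -861/8*x + 137/2*y**3 + 649/4*y**2 - 5101/8*y - 11175/8 → 137/2*y**3 + 4331/32*y**2 - 5101/8*y - 36951/32
  leading term y**3: subtract (274)·h_4 from 137/2*y**3 + 4331/32*y**2 - 5101/8*y - 36951/32 → 42691/32*y**2 + 927/8*y - 395343/32
  leading term y**2: subtract (-42691/140)·h_5 from 42691/32*y**2 + 927/8*y - 395343/32 → 117827/280*y - 353481/280
  leading term y: no divisor's leading term divides it; move 117827/280*y to the remainder.
  leading term 1: no divisor's leading term divides it; move -353481/280 to the remainder.
  remainder 117827/280*y - 353481/280 ≠ 0; add h_6 = 117827/280*y - 353481/280 to the basis.

The other S-polynomials (S(f_2,f_3), S(f_1,h_4), S(f_2,h_4), S(f_1,h_5), S(f_2,h_5), S(f_3,h_5), S(h_4,h_5), S(f_1,h_6), S(f_2,h_6), S(f_3,h_6), S(h_4,h_6), S(h_5,h_6)) all reduce to 0 modulo the current basis, so we have a Gröbner basis.
Inter-reduce: drop elements whose leading term is divisible by another's, tail-reduce, and make monic.
Reduced Gröbner basis: {x, y - 3}.

From the last basis element, y - 3 = 0, so y takes values in {3}. Each choice, substituted upward through the basis, yields the corresponding point(s) of the solution set.
  y = 3: the earlier basis element becomes x = 0, giving x = 0 — point (0, 3).
Each listed point satisfies every original equation (direct substitution).

{(0, 3)}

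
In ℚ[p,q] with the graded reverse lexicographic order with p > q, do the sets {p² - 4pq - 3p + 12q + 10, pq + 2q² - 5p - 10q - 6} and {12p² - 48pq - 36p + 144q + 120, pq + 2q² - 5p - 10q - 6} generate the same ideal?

Since reduced Gröbner bases are canonical representatives of ideals under a given ordering, it suffices to compute and compare them.
Buchberger on the first generating set:
f_1 = p² - 4pq - 3p + 12q + 10, LT = p².
f_2 = pq + 2q² - 5p - 10q - 6, LT = pq.

S(f_1,f_2): lcm = p²q. S = -6pq² + 5p² + 7pq + 12q² + 6p + 10q.
  leading term pq²: subtract (-6q)·f_2 from -6pq² + 5p² + 7pq + 12q² + 6p + 10q → 12q³ + 5p² - 23pq - 48q² + 6p - 26q
  leading term q³: no divisor's leading term divides it; move 12q³ to the remainder.
  leading term p²: subtract (5)·f_1 from 5p² - 23pq - 48q² + 6p - 26q → -3pq - 48q² + 21p - 86q - 50
  leading term pq: subtract (-3)·f_2 from -3pq - 48q² + 21p - 86q - 50 → -42q² + 6p - 116q - 68
  leading term q²: no divisor's leading term divides it; move -42q² to the remainder.
  leading term p: no divisor's leading term divides it; move 6p to the remainder.
  leading term q: no divisor's leading term divides it; move -116q to the remainder.
  leading term 1: no divisor's leading term divides it; move -68 to the remainder.
  remainder 12q³ - 42q² + 6p - 116q - 68 ≠ 0; add g_3 = 12q³ - 42q² + 6p - 116q - 68 to the basis.

S(f_1,g_3): leading monomials are coprime, so the S-polynomial reduces to 0 (Buchberger's first criterion).
S(f_2,g_3): lcm = pq³. S = 2q⁴ - 3/2pq² - 10q³ - ½p² + 29/3pq - 6q² + 17/3p.
  leading term q⁴: subtract (⅙q)·g_3 from 2q⁴ - 3/2pq² - 10q³ - ½p² + 29/3pq - 6q² + 17/3p → -3/2pq² - 3q³ - ½p² + 26/3pq + 40/3q² + 17/3p + 34/3q
  leading term pq²: subtract (-3/2q)·f_2 from -3/2pq² - 3q³ - ½p² + 26/3pq + 40/3q² + 17/3p + 34/3q → -½p² + 7/6pq - 5/3q² + 17/3p + 7/3q
  leading term p²: subtract (-½)·f_1 from -½p² + 7/6pq - 5/3q² + 17/3p + 7/3q → -⅚pq - 5/3q² + 25/6p + 25/3q + 5
  leading term pq: subtract (-⅚)·f_2 from -⅚pq - 5/3q² + 25/6p + 25/3q + 5 → 0
  remainder 0.

Every S-polynomial of the final basis reduces to 0, so we have a Gröbner basis.
Inter-reduce: drop elements whose leading term is divisible by another's, tail-reduce, and make monic.
Reduced Gröbner basis: {q³ - 7/2q² + ½p - 29/3q - 17/3, p² + 8q² - 23p - 28q - 14, pq + 2q² - 5p - 10q - 6}.

Buchberger on the second generating set:
h_1 = 12p² - 48pq - 36p + 144q + 120, LT = p².
h_2 = pq + 2q² - 5p - 10q - 6, LT = pq.

S(h_1,h_2): lcm = p²q. S = -6pq² + 5p² + 7pq + 12q² + 6p + 10q.
  leading term pq²: subtract (-6q)·h_2 from -6pq² + 5p² + 7pq + 12q² + 6p + 10q → 12q³ + 5p² - 23pq - 48q² + 6p - 26q
  leading term q³: no divisor's leading term divides it; move 12q³ to the remainder.
  leading term p²: subtract (5/12)·h_1 from 5p² - 23pq - 48q² + 6p - 26q → -3pq - 48q² + 21p - 86q - 50
  leading term pq: subtract (-3)·h_2 from -3pq - 48q² + 21p - 86q - 50 → -42q² + 6p - 116q - 68
  leading term q²: no divisor's leading term divides it; move -42q² to the remainder.
  leading term p: no divisor's leading term divides it; move 6p to the remainder.
  leading term q: no divisor's leading term divides it; move -116q to the remainder.
  leading term 1: no divisor's leading term divides it; move -68 to the remainder.
  remainder 12q³ - 42q² + 6p - 116q - 68 ≠ 0; add k_3 = 12q³ - 42q² + 6p - 116q - 68 to the basis.

S(h_1,k_3): leading monomials are coprime, so the S-polynomial reduces to 0 (Buchberger's first criterion).
S(h_2,k_3): lcm = pq³. S = 2q⁴ - 3/2pq² - 10q³ - ½p² + 29/3pq - 6q² + 17/3p.
  leading term q⁴: subtract (⅙q)·k_3 from 2q⁴ - 3/2pq² - 10q³ - ½p² + 29/3pq - 6q² + 17/3p → -3/2pq² - 3q³ - ½p² + 26/3pq + 40/3q² + 17/3p + 34/3q
  leading term pq²: subtract (-3/2q)·h_2 from -3/2pq² - 3q³ - ½p² + 26/3pq + 40/3q² + 17/3p + 34/3q → -½p² + 7/6pq - 5/3q² + 17/3p + 7/3q
  leading term p²: subtract (-1/24)·h_1 from -½p² + 7/6pq - 5/3q² + 17/3p + 7/3q → -⅚pq - 5/3q² + 25/6p + 25/3q + 5
  leading term pq: subtract (-⅚)·h_2 from -⅚pq - 5/3q² + 25/6p + 25/3q + 5 → 0
  remainder 0.

Every S-polynomial of the final basis reduces to 0, so we have a Gröbner basis.
Inter-reduce: drop elements whose leading term is divisible by another's, tail-reduce, and make monic.
Reduced Gröbner basis: {q³ - 7/2q² + ½p - 29/3q - 17/3, p² + 8q² - 23p - 28q - 14, pq + 2q² - 5p - 10q - 6}.

The two bases agree; hence the ideals are identical.

Yes, the ideals are equal.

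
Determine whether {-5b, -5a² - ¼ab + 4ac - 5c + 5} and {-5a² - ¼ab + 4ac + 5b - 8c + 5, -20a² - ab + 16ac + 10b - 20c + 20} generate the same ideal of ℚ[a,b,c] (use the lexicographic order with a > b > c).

For a fixed monomial order, each ideal has a unique reduced Gröbner basis; comparing bases decides equality.
Buchberger on the first generating set:
f_1 = -5b, LT = b.
f_2 = -5a² - ¼ab + 4ac - 5c + 5, LT = a².

The S-polynomials (S(f_1,f_2)) all reduce to 0 modulo the current basis, so we have a Gröbner basis.
Inter-reduce: drop elements whose leading term is divisible by another's, tail-reduce, and make monic.
Reduced Gröbner basis: {a² - ⅘ac + c - 1, b}.

Buchberger on the second generating set:
h_1 = -5a² - ¼ab + 4ac + 5b - 8c + 5, LT = a².
h_2 = -20a² - ab + 16ac + 10b - 20c + 20, LT = a².

S(h_1,h_2): lcm = a². S = -½b + ⅗c.
  leading term b: no divisor's leading term divides it; move -½b to the remainder.
  leading term c: no divisor's leading term divides it; move ⅗c to the remainder.
  remainder -½b + ⅗c ≠ 0; add k_3 = -½b + ⅗c to the basis.

The other S-polynomials (S(h_1,k_3), S(h_2,k_3)) all reduce to 0 modulo the current basis, so we have a Gröbner basis.
Inter-reduce: drop elements whose leading term is divisible by another's, tail-reduce, and make monic.
Reduced Gröbner basis: {a² - 37/50ac + ⅖c - 1, b - 6/5c}.

These differ, so the ideals are not equal.

No, the ideals differ.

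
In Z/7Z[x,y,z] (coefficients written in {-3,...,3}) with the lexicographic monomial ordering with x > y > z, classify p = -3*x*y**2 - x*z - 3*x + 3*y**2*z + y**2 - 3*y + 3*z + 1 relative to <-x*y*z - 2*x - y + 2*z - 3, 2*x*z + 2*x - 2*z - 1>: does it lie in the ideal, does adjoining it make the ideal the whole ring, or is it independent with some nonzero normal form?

-3*x*y**2 - x*z - 3*x + 3*y**2*z + y**2 - 3*y + 3*z + 1 lies in I (it reduces to 0).

First compute the reduced Gröbner basis of I by Buchberger's algorithm.
f_1 = -x*y*z - 2*x - y + 2*z - 3, LT = x*y*z.
f_2 = 2*x*z + 2*x - 2*z - 1, LT = x*z.

S(f_1,f_2): lcm = x*y*z. S = -x*y + 2*x + y*z - 2*y - 2*z + 3.
  leading term x*y: no divisor's leading term divides it; move -x*y to the remainder.
  leading term x: no divisor's leading term divides it; move 2*x to the remainder.
  leading term y*z: no divisor's leading term divides it; move y*z to the remainder.
  leading term y: no divisor's leading term divides it; move -2*y to the remainder.
  leading term z: no divisor's leading term divides it; move -2*z to the remainder.
  leading term 1: no divisor's leading term divides it; move 3 to the remainder.
  remainder -x*y + 2*x + y*z - 2*y - 2*z + 3 ≠ 0; add h_3 = -x*y + 2*x + y*z - 2*y - 2*z + 3 to the basis.

S(f_1,h_3): lcm = x*y*z. S = 2*x*z + 2*x + y*z**2 - 2*y*z + y - 2*z**2 + z + 3.
  leading term x*z: subtract (1)·f_2 from 2*x*z + 2*x + y*z**2 - 2*y*z + y - 2*z**2 + z + 3 → y*z**2 - 2*y*z + y - 2*z**2 + 3*z - 3
  leading term y*z**2: no divisor's leading term divides it; move y*z**2 to the remainder.
  leading term y*z: no divisor's leading term divides it; move -2*y*z to the remainder.
  leading term y: no divisor's leading term divides it; move y to the remainder.
  leading term z**2: no divisor's leading term divides it; move -2*z**2 to the remainder.
  leading term z: no divisor's leading term divides it; move 3*z to the remainder.
  leading term 1: no divisor's leading term divides it; move -3 to the remainder.
  remainder y*z**2 - 2*y*z + y - 2*z**2 + 3*z - 3 ≠ 0; add h_4 = y*z**2 - 2*y*z + y - 2*z**2 + 3*z - 3 to the basis.

The other S-polynomials (S(f_2,h_3), S(f_1,h_4), S(f_2,h_4), S(h_3,h_4)) all reduce to 0 modulo the current basis, so we have a Gröbner basis.
Inter-reduce: drop elements whose leading term is divisible by another's, tail-reduce, and make monic.
Reduced Gröbner basis: {x*y - 2*x - y*z + 2*y + 2*z - 3, x*z + x - z + 3, y*z**2 - 2*y*z + y - 2*z**2 + 3*z - 3}.
Label its elements g_1 = x*y - 2*x - y*z + 2*y + 2*z - 3, g_2 = x*z + x - z + 3, g_3 = y*z**2 - 2*y*z + y - 2*z**2 + 3*z - 3.

Reduce p = -3*x*y**2 - x*z - 3*x + 3*y**2*z + y**2 - 3*y + 3*z + 1 modulo G:
  leading term x*y**2: subtract (-3*y)·g_1 from -3*x*y**2 - x*z - 3*x + 3*y**2*z + y**2 - 3*y + 3*z + 1 → x*y - x*z - 3*x - y*z + 2*y + 3*z + 1
  leading term x*y: subtract (1)·g_1 from x*y - x*z - 3*x - y*z + 2*y + 3*z + 1 → -x*z - x + z - 3
  leading term x*z: subtract (-1)·g_2 from -x*z - x + z - 3 → 0
  normal form = 0.
Since the normal form is 0, p ∈ I.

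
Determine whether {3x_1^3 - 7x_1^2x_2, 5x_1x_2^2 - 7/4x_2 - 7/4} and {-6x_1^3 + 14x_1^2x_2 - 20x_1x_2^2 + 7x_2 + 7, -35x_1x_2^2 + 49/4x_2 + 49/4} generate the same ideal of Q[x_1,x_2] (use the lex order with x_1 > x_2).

Since reduced Gröbner bases are canonical representatives of ideals under a given ordering, it suffices to compute and compare them.
Buchberger on the first generating set:
f_1 = 3x_1^3 - 7x_1^2x_2, LT = x_1^3.
f_2 = 5x_1x_2^2 - 7/4x_2 - 7/4, LT = x_1x_2^2.

S(f_1,f_2): lcm = x_1^3x_2^2. S = -7/3x_1^2x_2^3 + 7/20x_1^2x_2 + 7/20x_1^2.
  reduce S modulo (f_1, f_2):
  remainder 7/20x_1^2x_2 + 7/20x_1^2 - 49/60x_1x_2 - 343/1200x_2 - 343/1200 ≠ 0; add g_3 = 7/20x_1^2x_2 + 7/20x_1^2 - 49/60x_1x_2 - 343/1200x_2 - 343/1200 to the basis.

S(f_2,g_3): lcm = x_1^2x_2^2. S = -x_1^2x_2 + 7/3x_1x_2^2 - 7/20x_1x_2 - 7/20x_1 + 49/60x_2^2 + 49/60x_2.
  reduce S modulo (f_1, f_2, g_3):
  remainder x_1^2 - 161/60x_1x_2 - 7/20x_1 + 49/60x_2^2 + 49/60x_2 ≠ 0; add g_4 = x_1^2 - 161/60x_1x_2 - 7/20x_1 + 49/60x_2^2 + 49/60x_2 to the basis.

S(f_2,g_4): lcm = x_1^2x_2^2. S = 161/60x_1x_2^3 + 7/20x_1x_2^2 - 7/20x_1x_2 - 7/20x_1 - 49/60x_2^4 - 49/60x_2^3.
  reduce S modulo (f_1, f_2, g_3, g_4):
  remainder -7/20x_1x_2 - 7/20x_1 - 49/60x_2^4 - 49/60x_2^3 + 1127/1200x_2^2 + 637/600x_2 + 49/400 ≠ 0; add g_5 = -7/20x_1x_2 - 7/20x_1 - 49/60x_2^4 - 49/60x_2^3 + 1127/1200x_2^2 + 637/600x_2 + 49/400 to the basis.

S(g_3,g_4): lcm = x_1^2x_2. S = x_1^2 + 161/60x_1x_2^2 - 119/60x_1x_2 - 49/60x_2^3 - 49/60x_2^2 - 49/60x_2 - 49/60.
  reduce S modulo (f_1, f_2, g_3, g_4, g_5):
  remainder -7/20x_1 - 49/30x_2^4 - 49/20x_2^3 + 49/200x_2^2 + 343/240x_2 + 147/400 ≠ 0; add g_6 = -7/20x_1 - 49/30x_2^4 - 49/20x_2^3 + 49/200x_2^2 + 343/240x_2 + 147/400 to the basis.

S(f_2,g_5): lcm = x_1x_2^2. S = -x_1x_2 - 7/3x_2^5 - 7/3x_2^4 + 161/60x_2^3 + 91/30x_2^2 - 7/20.
  reduce S modulo (f_1, f_2, g_3, g_4, g_5, g_6):
  remainder -7/3x_2^5 - 14/3x_2^4 - 119/60x_2^3 + 21/20x_2^2 + 21/20x_2 + 7/20 ≠ 0; add g_7 = -7/3x_2^5 - 14/3x_2^4 - 119/60x_2^3 + 21/20x_2^2 + 21/20x_2 + 7/20 to the basis.

The other S-polynomials (S(f_1,g_3), S(f_1,g_4), S(f_1,g_5), S(g_3,g_5), S(g_4,g_5), S(f_1,g_6), S(f_2,g_6), S(g_3,g_6), S(g_4,g_6), S(g_5,g_6), S(f_1,g_7), S(f_2,g_7), S(g_3,g_7), S(g_4,g_7), S(g_5,g_7), S(g_6,g_7)) all reduce to 0 modulo the current basis, so we have a Gröbner basis.
Inter-reduce: drop elements whose leading term is divisible by another's, tail-reduce, and make monic.
Reduced Gröbner basis: {x_1 + 14/3x_2^4 + 7x_2^3 - 7/10x_2^2 - 49/12x_2 - 21/20, x_2^5 + 2x_2^4 + 17/20x_2^3 - 9/20x_2^2 - 9/20x_2 - 3/20}.

Buchberger on the second generating set:
h_1 = -6x_1^3 + 14x_1^2x_2 - 20x_1x_2^2 + 7x_2 + 7, LT = x_1^3.
h_2 = -35x_1x_2^2 + 49/4x_2 + 49/4, LT = x_1x_2^2.

S(h_1,h_2): lcm = x_1^3x_2^2. S = -7/3x_1^2x_2^3 + 7/20x_1^2x_2 + 7/20x_1^2 + 10/3x_1x_2^4 - 7/6x_2^3 - 7/6x_2^2.
  reduce S modulo (h_1, h_2):
  remainder 7/20x_1^2x_2 + 7/20x_1^2 - 49/60x_1x_2 - 343/1200x_2 - 343/1200 ≠ 0; add k_3 = 7/20x_1^2x_2 + 7/20x_1^2 - 49/60x_1x_2 - 343/1200x_2 - 343/1200 to the basis.

S(h_2,k_3): lcm = x_1^2x_2^2. S = -x_1^2x_2 + 7/3x_1x_2^2 - 7/20x_1x_2 - 7/20x_1 + 49/60x_2^2 + 49/60x_2.
  reduce S modulo (h_1, h_2, k_3):
  remainder x_1^2 - 161/60x_1x_2 - 7/20x_1 + 49/60x_2^2 + 49/60x_2 ≠ 0; add k_4 = x_1^2 - 161/60x_1x_2 - 7/20x_1 + 49/60x_2^2 + 49/60x_2 to the basis.

S(h_2,k_4): lcm = x_1^2x_2^2. S = 161/60x_1x_2^3 + 7/20x_1x_2^2 - 7/20x_1x_2 - 7/20x_1 - 49/60x_2^4 - 49/60x_2^3.
  reduce S modulo (h_1, h_2, k_3, k_4):
  remainder -7/20x_1x_2 - 7/20x_1 - 49/60x_2^4 - 49/60x_2^3 + 1127/1200x_2^2 + 637/600x_2 + 49/400 ≠ 0; add k_5 = -7/20x_1x_2 - 7/20x_1 - 49/60x_2^4 - 49/60x_2^3 + 1127/1200x_2^2 + 637/600x_2 + 49/400 to the basis.

S(k_3,k_4): lcm = x_1^2x_2. S = x_1^2 + 161/60x_1x_2^2 - 119/60x_1x_2 - 49/60x_2^3 - 49/60x_2^2 - 49/60x_2 - 49/60.
  reduce S modulo (h_1, h_2, k_3, k_4, k_5):
  remainder -7/20x_1 - 49/30x_2^4 - 49/20x_2^3 + 49/200x_2^2 + 343/240x_2 + 147/400 ≠ 0; add k_6 = -7/20x_1 - 49/30x_2^4 - 49/20x_2^3 + 49/200x_2^2 + 343/240x_2 + 147/400 to the basis.

S(h_2,k_5): lcm = x_1x_2^2. S = -x_1x_2 - 7/3x_2^5 - 7/3x_2^4 + 161/60x_2^3 + 91/30x_2^2 - 7/20.
  reduce S modulo (h_1, h_2, k_3, k_4, k_5, k_6):
  remainder -7/3x_2^5 - 14/3x_2^4 - 119/60x_2^3 + 21/20x_2^2 + 21/20x_2 + 7/20 ≠ 0; add k_7 = -7/3x_2^5 - 14/3x_2^4 - 119/60x_2^3 + 21/20x_2^2 + 21/20x_2 + 7/20 to the basis.

The other S-polynomials (S(h_1,k_3), S(h_1,k_4), S(h_1,k_5), S(k_3,k_5), S(k_4,k_5), S(h_1,k_6), S(h_2,k_6), S(k_3,k_6), S(k_4,k_6), S(k_5,k_6), S(h_1,k_7), S(h_2,k_7), S(k_3,k_7), S(k_4,k_7), S(k_5,k_7), S(k_6,k_7)) all reduce to 0 modulo the current basis, so we have a Gröbner basis.
Inter-reduce: drop elements whose leading term is divisible by another's, tail-reduce, and make monic.
Reduced Gröbner basis: {x_1 + 14/3x_2^4 + 7x_2^3 - 7/10x_2^2 - 49/12x_2 - 21/20, x_2^5 + 2x_2^4 + 17/20x_2^3 - 9/20x_2^2 - 9/20x_2 - 3/20}.

The two bases agree; hence the ideals are identical.

Yes, the ideals are equal.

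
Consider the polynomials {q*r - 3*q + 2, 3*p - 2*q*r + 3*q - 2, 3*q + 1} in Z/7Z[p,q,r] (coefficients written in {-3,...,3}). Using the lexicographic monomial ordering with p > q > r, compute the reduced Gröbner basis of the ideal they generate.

G = {p + 1, q - 2, r - 2}

This is the nonlinear analogue of row-reducing a linear system.

f_1 = q*r - 3*q + 2, LT = q*r.
f_2 = 3*p - 2*q*r + 3*q - 2, LT = p.
f_3 = 3*q + 1, LT = q.

S(f_1,f_3): lcm = q*r. S = -3*q + 2*r + 2.
  leading term q: subtract (-1)·f_3 from -3*q + 2*r + 2 → 2*r + 3
  leading term r: no divisor's leading term divides it; move 2*r to the remainder.
  leading term 1: no divisor's leading term divides it; move 3 to the remainder.
  remainder 2*r + 3 ≠ 0; add g_4 = 2*r + 3 to the basis.

The other S-polynomials (S(f_1,f_2), S(f_2,f_3), S(f_1,g_4), S(f_2,g_4), S(f_3,g_4)) all reduce to 0 modulo the current basis, so we have a Gröbner basis.
Inter-reduce: drop elements whose leading term is divisible by another's, tail-reduce, and make monic.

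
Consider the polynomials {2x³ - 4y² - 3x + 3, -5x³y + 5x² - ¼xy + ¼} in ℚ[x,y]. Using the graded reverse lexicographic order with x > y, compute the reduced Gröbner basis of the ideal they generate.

G = {x³ - 2y² - 3/2x + 3/2, y³ - ½x² + 31/40xy - ¾y - 1/40}

f_1 = 2x³ - 4y² - 3x + 3, LT = x³.
f_2 = -5x³y + 5x² - ¼xy + ¼, LT = x³y.

S(f_1,f_2): lcm = x³y. S = -2y³ + x² - 31/20xy + 3/2y + 1/20.
  leading term y³: no divisor's leading term divides it; move -2y³ to the remainder.
  leading term x²: no divisor's leading term divides it; move x² to the remainder.
  leading term xy: no divisor's leading term divides it; move -31/20xy to the remainder.
  leading term y: no divisor's leading term divides it; move 3/2y to the remainder.
  leading term 1: no divisor's leading term divides it; move 1/20 to the remainder.
  remainder -2y³ + x² - 31/20xy + 3/2y + 1/20 ≠ 0; add g_3 = -2y³ + x² - 31/20xy + 3/2y + 1/20 to the basis.

The other S-polynomials (S(f_1,g_3), S(f_2,g_3)) all reduce to 0 modulo the current basis, so we have a Gröbner basis.
Inter-reduce: drop elements whose leading term is divisible by another's, tail-reduce, and make monic.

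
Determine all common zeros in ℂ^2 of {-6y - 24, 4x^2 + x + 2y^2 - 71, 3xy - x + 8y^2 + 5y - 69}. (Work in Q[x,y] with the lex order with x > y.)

Compute a lex Gröbner basis by Buchberger's algorithm.
f_1 = -6y - 24, LT = y.
f_2 = 4x^2 + x + 2y^2 - 71, LT = x^2.
f_3 = 3xy - x + 8y^2 + 5y - 69, LT = xy.

S(f_1,f_2): leading monomials are coprime, so the S-polynomial reduces to 0 (Buchberger's first criterion).
S(f_1,f_3): lcm = xy. S = 13/3x - 8/3y^2 - 5/3y + 23.
  leading term x: no divisor's leading term divides it; move 13/3x to the remainder.
  leading term y^2: subtract (4/9y)·f_1 from -8/3y^2 - 5/3y + 23 → 9y + 23
  leading term y: subtract (-3/2)·f_1 from 9y + 23 → -13
  leading term 1: no divisor's leading term divides it; move -13 to the remainder.
  remainder 13/3x - 13 ≠ 0; add h_4 = 13/3x - 13 to the basis.

S(f_2,f_3): lcm = x^2y. S = 1/3x^2 - 8/3xy^2 - 17/12xy + 23x + 1/2y^3 - 71/4y.
  leading term x^2: subtract (1/12)·f_2 from 1/3x^2 - 8/3xy^2 - 17/12xy + 23x + 1/2y^3 - 71/4y → -8/3xy^2 - 17/12xy + 275/12x + 1/2y^3 - 1/6y^2 - 71/4y + 71/12
  leading term xy^2: subtract (4/9xy)·f_1 from -8/3xy^2 - 17/12xy + 275/12x + 1/2y^3 - 1/6y^2 - 71/4y + 71/12 → 37/4xy + 275/12x + 1/2y^3 - 1/6y^2 - 71/4y + 71/12
  leading term xy: subtract (-37/24x)·f_1 from 37/4xy + 275/12x + 1/2y^3 - 1/6y^2 - 71/4y + 71/12 → -169/12x + 1/2y^3 - 1/6y^2 - 71/4y + 71/12
  leading term x: subtract (-13/4)·h_4 from -169/12x + 1/2y^3 - 1/6y^2 - 71/4y + 71/12 → 1/2y^3 - 1/6y^2 - 71/4y - 109/3
  leading term y^3: subtract (-1/12y^2)·f_1 from 1/2y^3 - 1/6y^2 - 71/4y - 109/3 → -13/6y^2 - 71/4y - 109/3
  leading term y^2: subtract (13/36y)·f_1 from -13/6y^2 - 71/4y - 109/3 → -109/12y - 109/3
  leading term y: subtract (109/72)·f_1 from -109/12y - 109/3 → 0
  remainder 0.

S(f_1,h_4): leading monomials are coprime, so the S-polynomial reduces to 0 (Buchberger's first criterion).
S(f_2,h_4): lcm = x^2. S = 13/4x + 1/2y^2 - 71/4.
  leading term x: subtract (3/4)·h_4 from 13/4x + 1/2y^2 - 71/4 → 1/2y^2 - 8
  leading term y^2: subtract (-1/12y)·f_1 from 1/2y^2 - 8 → -2y - 8
  leading term y: subtract (1/3)·f_1 from -2y - 8 → 0
  remainder 0.

S(f_3,h_4): lcm = xy. S = -1/3x + 8/3y^2 + 14/3y - 23.
  leading term x: subtract (-1/13)·h_4 from -1/3x + 8/3y^2 + 14/3y - 23 → 8/3y^2 + 14/3y - 24
  leading term y^2: subtract (-4/9y)·f_1 from 8/3y^2 + 14/3y - 24 → -6y - 24
  leading term y: subtract (1)·f_1 from -6y - 24 → 0
  remainder 0.

Every S-polynomial of the final basis reduces to 0, so we have a Gröbner basis.
Inter-reduce: drop elements whose leading term is divisible by another's, tail-reduce, and make monic.
Reduced Gröbner basis: {x - 3, y + 4}.

The lex basis is triangular: the last element involves only y. Solving y + 4 = 0 gives y ∈ {-4}; substituting each value into the earlier elements determines the remaining variables.
  y = -4: the earlier basis element becomes x - 3 = 0, giving x = 3 — point (3, -4).

{(3, -4)}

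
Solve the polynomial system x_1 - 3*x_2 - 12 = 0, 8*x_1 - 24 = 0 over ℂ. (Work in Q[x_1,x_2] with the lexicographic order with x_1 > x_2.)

Compute a lex Gröbner basis by Buchberger's algorithm.
f_1 = x_1 - 3*x_2 - 12, LT = x_1.
f_2 = 8*x_1 - 24, LT = x_1.

S(f_1,f_2): lcm = x_1. S = -3*x_2 - 9.
  leading term x_2: no divisor's leading term divides it; move -3*x_2 to the remainder.
  leading term 1: no divisor's leading term divides it; move -9 to the remainder.
  remainder -3*x_2 - 9 ≠ 0; add h_3 = -3*x_2 - 9 to the basis.

The other S-polynomials (S(f_1,h_3), S(f_2,h_3)) all reduce to 0 modulo the current basis, so we have a Gröbner basis.
Inter-reduce: drop elements whose leading term is divisible by another's, tail-reduce, and make monic.
Reduced Gröbner basis: {x_1 - 3, x_2 + 3}.

Since the basis is lex-ordered, x_2 + 3 is univariate in x_2. Its roots are {-3}. Back-substituting each root into the other basis elements fixes the other coordinates.
  x_2 = -3: the earlier basis element becomes x_1 - 3 = 0, giving x_1 = 3 — point (3, -3).
This is the nonlinear analogue of row-reducing a linear system.

{(3, -3)}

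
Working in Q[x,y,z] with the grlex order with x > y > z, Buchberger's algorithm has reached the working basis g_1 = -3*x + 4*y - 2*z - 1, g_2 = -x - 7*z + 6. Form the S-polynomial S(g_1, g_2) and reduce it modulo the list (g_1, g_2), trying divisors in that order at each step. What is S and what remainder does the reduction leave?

S(g_1, g_2) = -4/3*y - 19/3*z + 19/3; remainder on division = -4/3*y - 19/3*z + 19/3.

lcm(LM(g_1), LM(g_2)) = x.
S = (lcm/LT(g_1))·g_1 − (lcm/LT(g_2))·g_2 = -4/3*y - 19/3*z + 19/3.
Reduce S modulo (g_1, g_2) in that order:
  leading term y: no divisor's leading term divides it; move -4/3*y to the remainder.
  leading term z: no divisor's leading term divides it; move -19/3*z to the remainder.
  leading term 1: no divisor's leading term divides it; move 19/3 to the remainder.
The remainder -4/3*y - 19/3*z + 19/3 is nonzero, so it would be added as the next basis element.
This is the inner loop of Buchberger's algorithm — each nonzero remainder becomes a new basis element.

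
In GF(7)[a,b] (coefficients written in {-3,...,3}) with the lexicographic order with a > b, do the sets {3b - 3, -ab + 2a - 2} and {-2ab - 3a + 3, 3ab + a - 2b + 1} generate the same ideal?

Since reduced Gröbner bases are canonical representatives of ideals under a given ordering, it suffices to compute and compare them.
Buchberger on the first generating set:
f_1 = 3b - 3, LT = b.
f_2 = -ab + 2a - 2, LT = ab.

S(f_1,f_2): lcm = ab. S = a - 2.
  reduce S modulo (f_1, f_2):
  remainder a - 2 ≠ 0; add g_3 = a - 2 to the basis.

The other S-polynomials (S(f_1,g_3), S(f_2,g_3)) all reduce to 0 modulo the current basis, so we have a Gröbner basis.
Inter-reduce: drop elements whose leading term is divisible by another's, tail-reduce, and make monic.
Reduced Gröbner basis: {a - 2, b - 1}.

Buchberger on the second generating set:
h_1 = -2ab - 3a + 3, LT = ab.
h_2 = 3ab + a - 2b + 1, LT = ab.

S(h_1,h_2): lcm = ab. S = 3b - 3.
  reduce S modulo (h_1, h_2):
  remainder 3b - 3 ≠ 0; add k_3 = 3b - 3 to the basis.

S(h_1,k_3): lcm = ab. S = -a + 2.
  reduce S modulo (h_1, h_2, k_3):
  remainder -a + 2 ≠ 0; add k_4 = -a + 2 to the basis.

The other S-polynomials (S(h_2,k_3), S(h_1,k_4), S(h_2,k_4), S(k_3,k_4)) all reduce to 0 modulo the current basis, so we have a Gröbner basis.
Inter-reduce: drop elements whose leading term is divisible by another's, tail-reduce, and make monic.
Reduced Gröbner basis: {a - 2, b - 1}.

Same reduced basis, so the two generating sets span the same ideal.

Yes, the ideals are equal.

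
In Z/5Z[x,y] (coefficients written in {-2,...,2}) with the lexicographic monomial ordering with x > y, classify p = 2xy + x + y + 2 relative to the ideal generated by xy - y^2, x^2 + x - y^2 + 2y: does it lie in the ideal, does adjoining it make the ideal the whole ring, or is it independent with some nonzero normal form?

First compute the reduced Gröbner basis of I by Buchberger's algorithm.
f_1 = xy - y^2, LT = xy.
f_2 = x^2 + x - y^2 + 2y, LT = x^2.

S(f_1,f_2): lcm = x^2y. S = -xy^2 - xy + y^3 - 2y^2.
  leading term xy^2: subtract (-y)·f_1 from -xy^2 - xy + y^3 - 2y^2 → -xy - 2y^2
  leading term xy: subtract (-1)·f_1 from -xy - 2y^2 → 2y^2
  leading term y^2: no divisor's leading term divides it; move 2y^2 to the remainder.
  remainder 2y^2 ≠ 0; add h_3 = 2y^2 to the basis.

The other S-polynomials (S(f_1,h_3), S(f_2,h_3)) all reduce to 0 modulo the current basis, so we have a Gröbner basis.
Inter-reduce: drop elements whose leading term is divisible by another's, tail-reduce, and make monic.
Reduced Gröbner basis: {x^2 + x + 2y, xy, y^2}.
Label its elements g_1 = x^2 + x + 2y, g_2 = xy, g_3 = y^2.

Reduce p = 2xy + x + y + 2 modulo G:
  leading term xy: subtract (2)·g_2 from 2xy + x + y + 2 → x + y + 2
  leading term x: no divisor's leading term divides it; move x to the remainder.
  leading term y: no divisor's leading term divides it; move y to the remainder.
  leading term 1: no divisor's leading term divides it; move 2 to the remainder.
  normal form = x + y + 2.
The normal form is nonzero, so p ∉ I. Since p minus its normal form lies in I, I + (p) = I + (r) where r = x + y + 2; decide whether this ideal is the whole ring.
Run Buchberger on G together with r (pairs among the g_i already reduce to 0 since G is a Gröbner basis):
g_1 = x^2 + x + 2y, LT = x^2.
g_2 = xy, LT = xy.
g_3 = y^2, LT = y^2.
r = x + y + 2, LT = x.

S(g_1,r): lcm = x^2. S = -xy - x + 2y.
  leading term xy: subtract (-1)·g_2 from -xy - x + 2y → -x + 2y
  leading term x: subtract (-1)·r from -x + 2y → -2y + 2
  leading term y: no divisor's leading term divides it; move -2y to the remainder.
  leading term 1: no divisor's leading term divides it; move 2 to the remainder.
  remainder -2y + 2 ≠ 0; add m_5 = -2y + 2 to the basis.

S(g_2,r): lcm = xy. S = -y^2 - 2y.
  leading term y^2: subtract (-1)·g_3 from -y^2 - 2y → -2y
  leading term y: subtract (1)·m_5 from -2y → -2
  leading term 1: no divisor's leading term divides it; move -2 to the remainder.
  remainder -2 ≠ 0; add m_6 = -2 to the basis.

The other S-polynomials (S(g_1,g_2), S(g_1,g_3), S(g_2,g_3), S(g_3,r), S(g_1,m_5), S(g_2,m_5), S(g_3,m_5), S(r,m_5), S(g_1,m_6), S(g_2,m_6), S(g_3,m_6), S(r,m_6), S(m_5,m_6)) all reduce to 0 modulo the current basis, so we have a Gröbner basis.
Inter-reduce: drop elements whose leading term is divisible by another's, tail-reduce, and make monic.
Reduced Gröbner basis: {1}.
The reduced Gröbner basis of I + (p) is {1}: the ideal is the whole ring, so the enlarged system has no common solution — adjoining p is inconsistent.

Ideal membership is decidable via reduction modulo a Gröbner basis.

Adjoining 2xy + x + y + 2 makes the ideal the whole ring: the system is inconsistent.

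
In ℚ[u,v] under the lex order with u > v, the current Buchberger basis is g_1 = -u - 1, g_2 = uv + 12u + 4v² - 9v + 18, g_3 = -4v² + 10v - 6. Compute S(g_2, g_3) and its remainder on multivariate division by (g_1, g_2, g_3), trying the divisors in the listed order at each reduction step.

lcm(LM(g_2), LM(g_3)) = uv².
S = (lcm/LT(g_2))·g_2 − (lcm/LT(g_3))·g_3 = 29/2uv - 3/2u + 4v³ - 9v² + 18v.
Reduce S modulo (g_1, g_2, g_3) in that order:
  leading term uv: subtract (-29/2v)·g_1 from 29/2uv - 3/2u + 4v³ - 9v² + 18v → -3/2u + 4v³ - 9v² + 7/2v
  leading term u: subtract (3/2)·g_1 from -3/2u + 4v³ - 9v² + 7/2v → 4v³ - 9v² + 7/2v + 3/2
  leading term v³: subtract (-v)·g_3 from 4v³ - 9v² + 7/2v + 3/2 → v² - 5/2v + 3/2
  leading term v²: subtract (-¼)·g_3 from v² - 5/2v + 3/2 → 0
The remainder is 0, so this S-polynomial contributes no new basis element.

S(g_2, g_3) = 29/2uv - 3/2u + 4v³ - 9v² + 18v; remainder on division = 0.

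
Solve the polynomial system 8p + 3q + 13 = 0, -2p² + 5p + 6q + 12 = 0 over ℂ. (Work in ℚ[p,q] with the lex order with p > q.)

Compute a lex Gröbner basis by Buchberger's algorithm.
f_1 = 8p + 3q + 13, LT = p.
f_2 = -2p² + 5p + 6q + 12, LT = p².

S(f_1,f_2): lcm = p². S = ⅜pq + 33/8p + 3q + 6.
  reduce S modulo (f_1, f_2):
  remainder -9/64q² + 27/32q - 45/64 ≠ 0; add h_3 = -9/64q² + 27/32q - 45/64 to the basis.

The other S-polynomials (S(f_1,h_3), S(f_2,h_3)) all reduce to 0 modulo the current basis, so we have a Gröbner basis.
Inter-reduce: drop elements whose leading term is divisible by another's, tail-reduce, and make monic.
Reduced Gröbner basis: {p + ⅜q + 13/8, q² - 6q + 5}.

A lex Gröbner basis eliminates variables successively. Here q² - 6q + 5 depends only on q, with roots {1, 5}; lifting each root through the earlier basis elements recovers the full solutions.
  q = 1: the earlier basis element becomes p + 2 = 0, giving p = -2 — point (-2, 1).
  q = 5: the earlier basis element becomes p + 7/2 = 0, giving p = -7/2 — point (-7/2, 5).
This is the nonlinear analogue of row-reducing a linear system.

{(-2, 1), (-7/2, 5)}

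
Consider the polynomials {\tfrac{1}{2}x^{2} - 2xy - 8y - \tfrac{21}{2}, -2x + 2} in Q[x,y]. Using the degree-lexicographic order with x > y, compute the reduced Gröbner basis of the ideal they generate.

G = {x - 1, y + 1}

f_1 = \tfrac{1}{2}x^{2} - 2xy - 8y - \tfrac{21}{2}, LT = x^{2}.
f_2 = -2x + 2, LT = x.

S(f_1,f_2): lcm = x^{2}. S = -4xy + x - 16y - 21.
  leading term xy: subtract (2y)·f_2 from -4xy + x - 16y - 21 → x - 20y - 21
  leading term x: subtract (-\tfrac{1}{2})·f_2 from x - 20y - 21 → -20y - 20
  leading term y: no divisor's leading term divides it; move -20y to the remainder.
  leading term 1: no divisor's leading term divides it; move -20 to the remainder.
  remainder -20y - 20 ≠ 0; add g_3 = -20y - 20 to the basis.

The other S-polynomials (S(f_1,g_3), S(f_2,g_3)) all reduce to 0 modulo the current basis, so we have a Gröbner basis.
Inter-reduce: drop elements whose leading term is divisible by another's, tail-reduce, and make monic.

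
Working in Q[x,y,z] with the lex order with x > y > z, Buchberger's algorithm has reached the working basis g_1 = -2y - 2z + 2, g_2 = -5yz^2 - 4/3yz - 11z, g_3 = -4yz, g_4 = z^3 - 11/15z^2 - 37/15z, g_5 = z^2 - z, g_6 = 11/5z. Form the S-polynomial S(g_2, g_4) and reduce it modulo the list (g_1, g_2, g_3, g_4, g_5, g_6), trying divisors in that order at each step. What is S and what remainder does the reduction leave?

S(g_2, g_4) = yz^2 + 37/15yz + 11/5z^2; remainder on division = 0.

lcm(LM(g_2), LM(g_4)) = yz^3.
S = (lcm/LT(g_2))·g_2 − (lcm/LT(g_4))·g_4 = yz^2 + 37/15yz + 11/5z^2.
Reduce S modulo (g_1, g_2, g_3, g_4, g_5, g_6) in that order:
  leading term yz^2: subtract (-1/2z^2)·g_1 from yz^2 + 37/15yz + 11/5z^2 → 37/15yz - z^3 + 16/5z^2
  leading term yz: subtract (-37/30z)·g_1 from 37/15yz - z^3 + 16/5z^2 → -z^3 + 11/15z^2 + 37/15z
  leading term z^3: subtract (-1)·g_4 from -z^3 + 11/15z^2 + 37/15z → 0
The remainder is 0, so this S-polynomial contributes no new basis element.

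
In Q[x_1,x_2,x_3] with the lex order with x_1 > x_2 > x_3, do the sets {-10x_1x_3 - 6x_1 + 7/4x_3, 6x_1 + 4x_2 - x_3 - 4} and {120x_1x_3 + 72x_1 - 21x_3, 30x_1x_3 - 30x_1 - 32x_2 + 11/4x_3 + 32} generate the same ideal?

Since reduced Gröbner bases are canonical representatives of ideals under a given ordering, it suffices to compute and compare them.
Buchberger on the first generating set:
f_1 = -10x_1x_3 - 6x_1 + 7/4x_3, LT = x_1x_3.
f_2 = 6x_1 + 4x_2 - x_3 - 4, LT = x_1.

S(f_1,f_2): lcm = x_1x_3. S = 3/5x_1 - 2/3x_2x_3 + 1/6x_3^2 + 59/120x_3.
  leading term x_1: subtract (1/10)·f_2 from 3/5x_1 - 2/3x_2x_3 + 1/6x_3^2 + 59/120x_3 → -2/3x_2x_3 - 2/5x_2 + 1/6x_3^2 + 71/120x_3 + 2/5
  leading term x_2x_3: no divisor's leading term divides it; move -2/3x_2x_3 to the remainder.
  leading term x_2: no divisor's leading term divides it; move -2/5x_2 to the remainder.
  leading term x_3^2: no divisor's leading term divides it; move 1/6x_3^2 to the remainder.
  leading term x_3: no divisor's leading term divides it; move 71/120x_3 to the remainder.
  leading term 1: no divisor's leading term divides it; move 2/5 to the remainder.
  remainder -2/3x_2x_3 - 2/5x_2 + 1/6x_3^2 + 71/120x_3 + 2/5 ≠ 0; add g_3 = -2/3x_2x_3 - 2/5x_2 + 1/6x_3^2 + 71/120x_3 + 2/5 to the basis.

S(f_1,g_3): lcm = x_1x_2x_3. S = 1/4x_1x_3^2 + 71/80x_1x_3 + 3/5x_1 - 7/40x_2x_3.
  leading term x_1x_3^2: subtract (-1/40x_3)·f_1 from 1/4x_1x_3^2 + 71/80x_1x_3 + 3/5x_1 - 7/40x_2x_3 → 59/80x_1x_3 + 3/5x_1 - 7/40x_2x_3 + 7/160x_3^2
  leading term x_1x_3: subtract (-59/800)·f_1 from 59/80x_1x_3 + 3/5x_1 - 7/40x_2x_3 + 7/160x_3^2 → 63/400x_1 - 7/40x_2x_3 + 7/160x_3^2 + 413/3200x_3
  leading term x_1: subtract (21/800)·f_2 from 63/400x_1 - 7/40x_2x_3 + 7/160x_3^2 + 413/3200x_3 → -7/40x_2x_3 - 21/200x_2 + 7/160x_3^2 + 497/3200x_3 + 21/200
  leading term x_2x_3: subtract (21/80)·g_3 from -7/40x_2x_3 - 21/200x_2 + 7/160x_3^2 + 497/3200x_3 + 21/200 → 0
  remainder 0.

S(f_2,g_3): leading monomials are coprime, so the S-polynomial reduces to 0 (Buchberger's first criterion).
Every S-polynomial of the final basis reduces to 0, so we have a Gröbner basis.
Inter-reduce: drop elements whose leading term is divisible by another's, tail-reduce, and make monic.
Reduced Gröbner basis: {x_1 + 2/3x_2 - 1/6x_3 - 2/3, x_2x_3 + 3/5x_2 - 1/4x_3^2 - 71/80x_3 - 3/5}.

Buchberger on the second generating set:
h_1 = 120x_1x_3 + 72x_1 - 21x_3, LT = x_1x_3.
h_2 = 30x_1x_3 - 30x_1 - 32x_2 + 11/4x_3 + 32, LT = x_1x_3.

S(h_1,h_2): lcm = x_1x_3. S = 8/5x_1 + 16/15x_2 - 4/15x_3 - 16/15.
  leading term x_1: no divisor's leading term divides it; move 8/5x_1 to the remainder.
  leading term x_2: no divisor's leading term divides it; move 16/15x_2 to the remainder.
  leading term x_3: no divisor's leading term divides it; move -4/15x_3 to the remainder.
  leading term 1: no divisor's leading term divides it; move -16/15 to the remainder.
  remainder 8/5x_1 + 16/15x_2 - 4/15x_3 - 16/15 ≠ 0; add k_3 = 8/5x_1 + 16/15x_2 - 4/15x_3 - 16/15 to the basis.

S(h_1,k_3): lcm = x_1x_3. S = 3/5x_1 - 2/3x_2x_3 + 1/6x_3^2 + 59/120x_3.
  leading term x_1: subtract (3/8)·k_3 from 3/5x_1 - 2/3x_2x_3 + 1/6x_3^2 + 59/120x_3 → -2/3x_2x_3 - 2/5x_2 + 1/6x_3^2 + 71/120x_3 + 2/5
  leading term x_2x_3: no divisor's leading term divides it; move -2/3x_2x_3 to the remainder.
  leading term x_2: no divisor's leading term divides it; move -2/5x_2 to the remainder.
  leading term x_3^2: no divisor's leading term divides it; move 1/6x_3^2 to the remainder.
  leading term x_3: no divisor's leading term divides it; move 71/120x_3 to the remainder.
  leading term 1: no divisor's leading term divides it; move 2/5 to the remainder.
  remainder -2/3x_2x_3 - 2/5x_2 + 1/6x_3^2 + 71/120x_3 + 2/5 ≠ 0; add k_4 = -2/3x_2x_3 - 2/5x_2 + 1/6x_3^2 + 71/120x_3 + 2/5 to the basis.

S(h_2,k_3): lcm = x_1x_3. S = -x_1 - 2/3x_2x_3 - 16/15x_2 + 1/6x_3^2 + 91/120x_3 + 16/15.
  leading term x_1: subtract (-5/8)·k_3 from -x_1 - 2/3x_2x_3 - 16/15x_2 + 1/6x_3^2 + 91/120x_3 + 16/15 → -2/3x_2x_3 - 2/5x_2 + 1/6x_3^2 + 71/120x_3 + 2/5
  leading term x_2x_3: subtract (1)·k_4 from -2/3x_2x_3 - 2/5x_2 + 1/6x_3^2 + 71/120x_3 + 2/5 → 0
  remainder 0.

S(h_1,k_4): lcm = x_1x_2x_3. S = 1/4x_1x_3^2 + 71/80x_1x_3 + 3/5x_1 - 7/40x_2x_3.
  leading term x_1x_3^2: subtract (1/480x_3)·h_1 from 1/4x_1x_3^2 + 71/80x_1x_3 + 3/5x_1 - 7/40x_2x_3 → 59/80x_1x_3 + 3/5x_1 - 7/40x_2x_3 + 7/160x_3^2
  leading term x_1x_3: subtract (59/9600)·h_1 from 59/80x_1x_3 + 3/5x_1 - 7/40x_2x_3 + 7/160x_3^2 → 63/400x_1 - 7/40x_2x_3 + 7/160x_3^2 + 413/3200x_3
  leading term x_1: subtract (63/640)·k_3 from 63/400x_1 - 7/40x_2x_3 + 7/160x_3^2 + 413/3200x_3 → -7/40x_2x_3 - 21/200x_2 + 7/160x_3^2 + 497/3200x_3 + 21/200
  leading term x_2x_3: subtract (21/80)·k_4 from -7/40x_2x_3 - 21/200x_2 + 7/160x_3^2 + 497/3200x_3 + 21/200 → 0
  remainder 0.

S(h_2,k_4): lcm = x_1x_2x_3. S = -8/5x_1x_2 + 1/4x_1x_3^2 + 71/80x_1x_3 + 3/5x_1 - 16/15x_2^2 + 11/120x_2x_3 + 16/15x_2.
  leading term x_1x_2: subtract (-x_2)·k_3 from -8/5x_1x_2 + 1/4x_1x_3^2 + 71/80x_1x_3 + 3/5x_1 - 16/15x_2^2 + 11/120x_2x_3 + 16/15x_2 → 1/4x_1x_3^2 + 71/80x_1x_3 + 3/5x_1 - 7/40x_2x_3
  leading term x_1x_3^2: subtract (1/480x_3)·h_1 from 1/4x_1x_3^2 + 71/80x_1x_3 + 3/5x_1 - 7/40x_2x_3 → 59/80x_1x_3 + 3/5x_1 - 7/40x_2x_3 + 7/160x_3^2
  leading term x_1x_3: subtract (59/9600)·h_1 from 59/80x_1x_3 + 3/5x_1 - 7/40x_2x_3 + 7/160x_3^2 → 63/400x_1 - 7/40x_2x_3 + 7/160x_3^2 + 413/3200x_3
  leading term x_1: subtract (63/640)·k_3 from 63/400x_1 - 7/40x_2x_3 + 7/160x_3^2 + 413/3200x_3 → -7/40x_2x_3 - 21/200x_2 + 7/160x_3^2 + 497/3200x_3 + 21/200
  leading term x_2x_3: subtract (21/80)·k_4 from -7/40x_2x_3 - 21/200x_2 + 7/160x_3^2 + 497/3200x_3 + 21/200 → 0
  remainder 0.

S(k_3,k_4): leading monomials are coprime, so the S-polynomial reduces to 0 (Buchberger's first criterion).
Every S-polynomial of the final basis reduces to 0, so we have a Gröbner basis.
Inter-reduce: drop elements whose leading term is divisible by another's, tail-reduce, and make monic.
Reduced Gröbner basis: {x_1 + 2/3x_2 - 1/6x_3 - 2/3, x_2x_3 + 3/5x_2 - 1/4x_3^2 - 71/80x_3 - 3/5}.

The two bases agree; hence the ideals are identical.

Yes, the ideals are equal.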